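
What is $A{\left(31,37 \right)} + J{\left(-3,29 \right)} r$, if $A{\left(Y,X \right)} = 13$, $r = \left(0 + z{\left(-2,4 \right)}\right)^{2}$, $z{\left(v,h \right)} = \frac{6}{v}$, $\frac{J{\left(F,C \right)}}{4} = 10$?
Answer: $373$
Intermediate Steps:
$J{\left(F,C \right)} = 40$ ($J{\left(F,C \right)} = 4 \cdot 10 = 40$)
$r = 9$ ($r = \left(0 + \frac{6}{-2}\right)^{2} = \left(0 + 6 \left(- \frac{1}{2}\right)\right)^{2} = \left(0 - 3\right)^{2} = \left(-3\right)^{2} = 9$)
$A{\left(31,37 \right)} + J{\left(-3,29 \right)} r = 13 + 40 \cdot 9 = 13 + 360 = 373$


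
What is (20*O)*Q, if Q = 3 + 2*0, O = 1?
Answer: 60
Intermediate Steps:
Q = 3 (Q = 3 + 0 = 3)
(20*O)*Q = (20*1)*3 = 20*3 = 60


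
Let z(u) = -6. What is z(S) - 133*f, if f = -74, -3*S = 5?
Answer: 9836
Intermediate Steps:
S = -5/3 (S = -⅓*5 = -5/3 ≈ -1.6667)
z(S) - 133*f = -6 - 133*(-74) = -6 + 9842 = 9836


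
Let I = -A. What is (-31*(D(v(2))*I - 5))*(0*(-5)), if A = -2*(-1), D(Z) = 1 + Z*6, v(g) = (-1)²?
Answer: 0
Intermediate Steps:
v(g) = 1
D(Z) = 1 + 6*Z
A = 2
I = -2 (I = -1*2 = -2)
(-31*(D(v(2))*I - 5))*(0*(-5)) = (-31*((1 + 6*1)*(-2) - 5))*(0*(-5)) = -31*((1 + 6)*(-2) - 5)*0 = -31*(7*(-2) - 5)*0 = -31*(-14 - 5)*0 = -31*(-19)*0 = 589*0 = 0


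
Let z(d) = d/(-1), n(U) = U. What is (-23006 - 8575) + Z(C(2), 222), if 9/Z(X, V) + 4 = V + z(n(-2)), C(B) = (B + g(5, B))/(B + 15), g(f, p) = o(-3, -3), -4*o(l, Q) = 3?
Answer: -6947811/220 ≈ -31581.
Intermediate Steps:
o(l, Q) = -¾ (o(l, Q) = -¼*3 = -¾)
g(f, p) = -¾
z(d) = -d (z(d) = d*(-1) = -d)
C(B) = (-¾ + B)/(15 + B) (C(B) = (B - ¾)/(B + 15) = (-¾ + B)/(15 + B))
Z(X, V) = 9/(-2 + V) (Z(X, V) = 9/(-4 + (V - 1*(-2))) = 9/(-4 + (V + 2)) = 9/(-4 + (2 + V)) = 9/(-2 + V))
(-23006 - 8575) + Z(C(2), 222) = (-23006 - 8575) + 9/(-2 + 222) = -31581 + 9/220 = -6947811/220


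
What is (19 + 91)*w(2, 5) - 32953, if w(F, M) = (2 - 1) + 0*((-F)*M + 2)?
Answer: -32843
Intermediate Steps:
w(F, M) = 1 (w(F, M) = 1 + 0*(-F*M + 2) = 1 + 0*(2 - F*M) = 1 + 0 = 1)
(19 + 91)*w(2, 5) - 32953 = (19 + 91)*1 - 32953 = 110*1 - 32953 = 110 - 32953 = -32843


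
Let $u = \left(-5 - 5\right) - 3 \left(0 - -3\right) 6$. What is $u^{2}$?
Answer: $291600$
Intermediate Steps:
$u = 540$ ($u = - 10 - 3 \left(0 + 3\right) 6 = - 10 \left(-3\right) 3 \cdot 6 = - 10 \left(\left(-9\right) 6\right) = \left(-10\right) \left(-54\right) = 540$)
$u^{2} = 540^{2} = 291600$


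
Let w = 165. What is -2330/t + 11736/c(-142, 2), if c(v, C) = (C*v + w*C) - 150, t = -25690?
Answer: -3765694/33397 ≈ -112.76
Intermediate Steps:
c(v, C) = -150 + 165*C + C*v (c(v, C) = (C*v + 165*C) - 150 = (165*C + C*v) - 150 = -150 + 165*C + C*v)
-2330/t + 11736/c(-142, 2) = -2330/(-25690) + 11736/(-150 + 165*2 + 2*(-142)) = -2330*(-1/25690) + 11736/(-150 + 330 - 284) = 233/2569 + 11736/(-104) = 233/2569 + 11736*(-1/104) = 233/2569 - 1467/13 = -3765694/33397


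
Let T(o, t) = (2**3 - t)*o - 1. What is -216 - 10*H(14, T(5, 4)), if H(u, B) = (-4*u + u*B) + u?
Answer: -2456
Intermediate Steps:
T(o, t) = -1 + o*(8 - t) (T(o, t) = (8 - t)*o - 1 = o*(8 - t) - 1 = -1 + o*(8 - t))
H(u, B) = -3*u + B*u (H(u, B) = (-4*u + B*u) + u = -3*u + B*u)
-216 - 10*H(14, T(5, 4)) = -216 - 140*(-3 + (-1 + 8*5 - 1*5*4)) = -216 - 140*(-3 + (-1 + 40 - 20)) = -216 - 140*(-3 + 19) = -216 - 140*16 = -216 - 10*224 = -216 - 2240 = -2456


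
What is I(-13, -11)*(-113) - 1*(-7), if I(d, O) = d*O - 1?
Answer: -16039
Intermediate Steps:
I(d, O) = -1 + O*d (I(d, O) = O*d - 1 = -1 + O*d)
I(-13, -11)*(-113) - 1*(-7) = (-1 - 11*(-13))*(-113) - 1*(-7) = (-1 + 143)*(-113) + 7 = 142*(-113) + 7 = -16046 + 7 = -16039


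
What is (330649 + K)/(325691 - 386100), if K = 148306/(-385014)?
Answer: -63652172890/11629155363 ≈ -5.4735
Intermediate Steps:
K = -74153/192507 (K = 148306*(-1/385014) = -74153/192507 ≈ -0.38520)
(330649 + K)/(325691 - 386100) = (330649 - 74153/192507)/(325691 - 386100) = (63652172890/192507)/(-60409) = (63652172890/192507)*(-1/60409) = -63652172890/11629155363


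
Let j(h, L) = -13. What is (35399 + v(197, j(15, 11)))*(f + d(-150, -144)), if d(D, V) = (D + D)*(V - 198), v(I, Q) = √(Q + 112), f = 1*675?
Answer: 3655831725 + 309825*√11 ≈ 3.6569e+9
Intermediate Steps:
f = 675
v(I, Q) = √(112 + Q)
d(D, V) = 2*D*(-198 + V) (d(D, V) = (2*D)*(-198 + V) = 2*D*(-198 + V))
(35399 + v(197, j(15, 11)))*(f + d(-150, -144)) = (35399 + √(112 - 13))*(675 + 2*(-150)*(-198 - 144)) = (35399 + √99)*(675 + 2*(-150)*(-342)) = (35399 + 3*√11)*(675 + 102600) = (35399 + 3*√11)*103275 = 3655831725 + 309825*√11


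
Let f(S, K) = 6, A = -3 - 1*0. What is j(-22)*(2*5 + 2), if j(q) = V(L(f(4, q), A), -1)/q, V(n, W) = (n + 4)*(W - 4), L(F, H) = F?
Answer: 300/11 ≈ 27.273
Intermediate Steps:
A = -3 (A = -3 + 0 = -3)
V(n, W) = (-4 + W)*(4 + n) (V(n, W) = (4 + n)*(-4 + W) = (-4 + W)*(4 + n))
j(q) = -50/q (j(q) = (-16 - 4*6 + 4*(-1) - 1*6)/q = (-16 - 24 - 4 - 6)/q = -50/q)
j(-22)*(2*5 + 2) = (-50/(-22))*(2*5 + 2) = (-50*(-1/22))*(10 + 2) = (25/11)*12 = 300/11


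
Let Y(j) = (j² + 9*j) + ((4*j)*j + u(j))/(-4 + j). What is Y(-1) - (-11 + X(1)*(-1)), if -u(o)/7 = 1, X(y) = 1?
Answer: 23/5 ≈ 4.6000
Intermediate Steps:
u(o) = -7 (u(o) = -7*1 = -7)
Y(j) = j² + 9*j + (-7 + 4*j²)/(-4 + j) (Y(j) = (j² + 9*j) + ((4*j)*j - 7)/(-4 + j) = (j² + 9*j) + (4*j² - 7)/(-4 + j) = (j² + 9*j) + (-7 + 4*j²)/(-4 + j) = j² + 9*j + (-7 + 4*j²)/(-4 + j))
Y(-1) - (-11 + X(1)*(-1)) = (-7 + (-1)³ - 36*(-1) + 9*(-1)²)/(-4 - 1) - (-11 + 1*(-1)) = (-7 - 1 + 36 + 9*1)/(-5) - (-11 - 1) = -(-7 - 1 + 36 + 9)/5 - 1*(-12) = -⅕*37 + 12 = -37/5 + 12 = 23/5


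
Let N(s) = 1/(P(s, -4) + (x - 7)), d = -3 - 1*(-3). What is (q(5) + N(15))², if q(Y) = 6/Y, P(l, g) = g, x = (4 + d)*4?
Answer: 49/25 ≈ 1.9600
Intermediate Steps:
d = 0 (d = -3 + 3 = 0)
x = 16 (x = (4 + 0)*4 = 4*4 = 16)
N(s) = ⅕ (N(s) = 1/(-4 + (16 - 7)) = 1/(-4 + 9) = 1/5 = ⅕)
(q(5) + N(15))² = (6/5 + ⅕)² = (7/5)² = 49/25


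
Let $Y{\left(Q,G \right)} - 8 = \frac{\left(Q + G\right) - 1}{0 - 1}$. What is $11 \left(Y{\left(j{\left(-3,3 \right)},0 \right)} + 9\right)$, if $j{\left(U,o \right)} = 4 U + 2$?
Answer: $308$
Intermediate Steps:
$j{\left(U,o \right)} = 2 + 4 U$
$Y{\left(Q,G \right)} = 9 - G - Q$ ($Y{\left(Q,G \right)} = 8 + \frac{\left(Q + G\right) - 1}{0 - 1} = 8 + \frac{\left(G + Q\right) - 1}{-1} = 8 + \left(-1 + G + Q\right) \left(-1\right) = 8 - \left(-1 + G + Q\right) = 9 - G - Q$)
$11 \left(Y{\left(j{\left(-3,3 \right)},0 \right)} + 9\right) = 11 \left(\left(9 - 0 - \left(2 + 4 \left(-3\right)\right)\right) + 9\right) = 11 \left(\left(9 + 0 - \left(2 - 12\right)\right) + 9\right) = 11 \left(\left(9 + 0 - -10\right) + 9\right) = 11 \left(\left(9 + 0 + 10\right) + 9\right) = 11 \left(19 + 9\right) = 11 \cdot 28 = 308$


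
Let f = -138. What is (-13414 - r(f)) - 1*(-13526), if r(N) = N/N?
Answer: 111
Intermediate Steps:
r(N) = 1
(-13414 - r(f)) - 1*(-13526) = (-13414 - 1*1) - 1*(-13526) = (-13414 - 1) + 13526 = -13415 + 13526 = 111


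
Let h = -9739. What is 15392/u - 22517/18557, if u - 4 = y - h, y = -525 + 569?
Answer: 5932315/16510669 ≈ 0.35930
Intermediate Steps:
y = 44
u = 9787 (u = 4 + (44 - 1*(-9739)) = 4 + (44 + 9739) = 4 + 9783 = 9787)
15392/u - 22517/18557 = 15392/9787 - 22517/18557 = 15392*(1/9787) - 22517*1/18557 = 15392/9787 - 2047/1687 = 5932315/16510669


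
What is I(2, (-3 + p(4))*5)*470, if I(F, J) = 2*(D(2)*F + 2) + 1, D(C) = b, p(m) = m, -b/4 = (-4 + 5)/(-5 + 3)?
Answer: 6110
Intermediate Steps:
b = 2 (b = -4*(-4 + 5)/(-5 + 3) = -4/(-2) = -4*(-1)/2 = -4*(-½) = 2)
D(C) = 2
I(F, J) = 5 + 4*F (I(F, J) = 2*(2*F + 2) + 1 = 2*(2 + 2*F) + 1 = (4 + 4*F) + 1 = 5 + 4*F)
I(2, (-3 + p(4))*5)*470 = (5 + 4*2)*470 = (5 + 8)*470 = 13*470 = 6110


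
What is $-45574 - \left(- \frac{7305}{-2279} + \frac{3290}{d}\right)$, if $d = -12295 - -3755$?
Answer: $- \frac{12672087909}{278038} \approx -45577.0$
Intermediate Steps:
$d = -8540$ ($d = -12295 + 3755 = -8540$)
$-45574 - \left(- \frac{7305}{-2279} + \frac{3290}{d}\right) = -45574 - \left(- \frac{7305}{-2279} + \frac{3290}{-8540}\right) = -45574 - \left(\left(-7305\right) \left(- \frac{1}{2279}\right) + 3290 \left(- \frac{1}{8540}\right)\right) = -45574 - \left(\frac{7305}{2279} - \frac{47}{122}\right) = -45574 - \frac{784097}{278038} = - \frac{12672087909}{278038}$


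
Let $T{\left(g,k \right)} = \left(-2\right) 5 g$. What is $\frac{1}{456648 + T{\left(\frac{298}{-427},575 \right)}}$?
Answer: $\frac{427}{194991676} \approx 2.1898 \cdot 10^{-6}$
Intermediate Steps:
$T{\left(g,k \right)} = - 10 g$
$\frac{1}{456648 + T{\left(\frac{298}{-427},575 \right)}} = \frac{1}{456648 - 10 \frac{298}{-427}} = \frac{1}{456648 - 10 \cdot 298 \left(- \frac{1}{427}\right)} = \frac{1}{456648 - - \frac{2980}{427}} = \frac{1}{456648 + \frac{2980}{427}} = \frac{1}{\frac{194991676}{427}} = \frac{427}{194991676}$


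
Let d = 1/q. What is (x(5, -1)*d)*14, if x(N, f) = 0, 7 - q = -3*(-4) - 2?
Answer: 0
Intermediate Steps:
q = -3 (q = 7 - (-3*(-4) - 2) = 7 - (12 - 2) = 7 - 1*10 = 7 - 10 = -3)
d = -⅓ (d = 1/(-3) = -⅓ ≈ -0.33333)
(x(5, -1)*d)*14 = (0*(-⅓))*14 = 0*14 = 0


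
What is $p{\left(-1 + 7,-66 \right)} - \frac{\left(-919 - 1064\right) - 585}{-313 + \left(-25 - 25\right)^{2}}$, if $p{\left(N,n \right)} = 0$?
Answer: $\frac{856}{729} \approx 1.1742$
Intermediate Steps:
$p{\left(-1 + 7,-66 \right)} - \frac{\left(-919 - 1064\right) - 585}{-313 + \left(-25 - 25\right)^{2}} = 0 - \frac{\left(-919 - 1064\right) - 585}{-313 + \left(-25 - 25\right)^{2}} = 0 - \frac{-1983 - 585}{-313 + \left(-50\right)^{2}} = 0 - - \frac{2568}{-313 + 2500} = 0 - - \frac{2568}{2187} = 0 - \left(-2568\right) \frac{1}{2187} = 0 - - \frac{856}{729} = 0 + \frac{856}{729} = \frac{856}{729}$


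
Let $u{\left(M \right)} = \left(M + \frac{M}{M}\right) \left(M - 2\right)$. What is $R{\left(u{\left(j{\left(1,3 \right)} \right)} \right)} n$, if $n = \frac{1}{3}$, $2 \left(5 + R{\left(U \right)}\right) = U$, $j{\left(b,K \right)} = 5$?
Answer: $\frac{4}{3} \approx 1.3333$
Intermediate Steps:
$u{\left(M \right)} = \left(1 + M\right) \left(-2 + M\right)$ ($u{\left(M \right)} = \left(M + 1\right) \left(-2 + M\right) = \left(1 + M\right) \left(-2 + M\right)$)
$R{\left(U \right)} = -5 + \frac{U}{2}$
$n = \frac{1}{3} \approx 0.33333$
$R{\left(u{\left(j{\left(1,3 \right)} \right)} \right)} n = \left(-5 + \frac{-2 + 5^{2} - 5}{2}\right) \frac{1}{3} = \left(-5 + \frac{-2 + 25 - 5}{2}\right) \frac{1}{3} = \left(-5 + \frac{1}{2} \cdot 18\right) \frac{1}{3} = \left(-5 + 9\right) \frac{1}{3} = 4 \cdot \frac{1}{3} = \frac{4}{3}$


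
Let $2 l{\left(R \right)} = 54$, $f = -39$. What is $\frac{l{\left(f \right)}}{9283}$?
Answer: $\frac{27}{9283} \approx 0.0029085$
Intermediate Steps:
$l{\left(R \right)} = 27$ ($l{\left(R \right)} = \frac{1}{2} \cdot 54 = 27$)
$\frac{l{\left(f \right)}}{9283} = \frac{27}{9283}$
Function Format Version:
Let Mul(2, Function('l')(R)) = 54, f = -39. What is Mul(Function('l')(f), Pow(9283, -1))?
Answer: Rational(27, 9283) ≈ 0.0029085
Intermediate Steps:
Function('l')(R) = 27 (Function('l')(R) = Mul(Rational(1, 2), 54) = 27)
Mul(Function('l')(f), Pow(9283, -1)) = Mul(27, Pow(9283, -1)) = Mul(27, Rational(1, 9283)) = Rational(27, 9283)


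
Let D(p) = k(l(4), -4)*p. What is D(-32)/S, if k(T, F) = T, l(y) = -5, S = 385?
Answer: 32/77 ≈ 0.41558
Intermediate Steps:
D(p) = -5*p
D(-32)/S = -5*(-32)/385 = 160*(1/385) = 32/77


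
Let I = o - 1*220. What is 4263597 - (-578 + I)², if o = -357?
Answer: 2929572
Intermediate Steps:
I = -577 (I = -357 - 1*220 = -357 - 220 = -577)
4263597 - (-578 + I)² = 4263597 - (-578 - 577)² = 4263597 - 1*(-1155)² = 4263597 - 1*1334025 = 4263597 - 1334025 = 2929572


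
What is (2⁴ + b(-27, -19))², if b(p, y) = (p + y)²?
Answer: 4545424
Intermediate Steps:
(2⁴ + b(-27, -19))² = (2⁴ + (-27 - 19)²)² = (16 + (-46)²)² = (16 + 2116)² = 2132² = 4545424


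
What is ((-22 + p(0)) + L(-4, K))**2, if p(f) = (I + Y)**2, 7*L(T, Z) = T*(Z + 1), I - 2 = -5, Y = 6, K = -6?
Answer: 5041/49 ≈ 102.88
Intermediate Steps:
I = -3 (I = 2 - 5 = -3)
L(T, Z) = T*(1 + Z)/7 (L(T, Z) = (T*(Z + 1))/7 = (T*(1 + Z))/7 = T*(1 + Z)/7)
p(f) = 9 (p(f) = (-3 + 6)**2 = 3**2 = 9)
((-22 + p(0)) + L(-4, K))**2 = ((-22 + 9) + (1/7)*(-4)*(1 - 6))**2 = (-13 + (1/7)*(-4)*(-5))**2 = (-13 + 20/7)**2 = (-71/7)**2 = 5041/49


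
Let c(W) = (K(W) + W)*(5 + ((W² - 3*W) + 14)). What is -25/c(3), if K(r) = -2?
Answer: -25/19 ≈ -1.3158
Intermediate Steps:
c(W) = (-2 + W)*(19 + W² - 3*W) (c(W) = (-2 + W)*(5 + ((W² - 3*W) + 14)) = (-2 + W)*(5 + (14 + W² - 3*W)) = (-2 + W)*(19 + W² - 3*W))
-25/c(3) = -25/(-38 + 3³ - 5*3² + 25*3) = -25/(-38 + 27 - 5*9 + 75) = -25/(-38 + 27 - 45 + 75) = -25/19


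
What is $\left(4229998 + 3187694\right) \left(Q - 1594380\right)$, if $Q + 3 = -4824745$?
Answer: $-47615114412576$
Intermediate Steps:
$Q = -4824748$ ($Q = -3 - 4824745 = -4824748$)
$\left(4229998 + 3187694\right) \left(Q - 1594380\right) = \left(4229998 + 3187694\right) \left(-4824748 - 1594380\right) = 7417692 \left(-6419128\right) = -47615114412576$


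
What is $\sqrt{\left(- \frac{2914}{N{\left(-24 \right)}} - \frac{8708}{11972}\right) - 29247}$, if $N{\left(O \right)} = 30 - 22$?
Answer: $\frac{i \sqrt{1061062176849}}{5986} \approx 172.08 i$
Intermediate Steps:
$N{\left(O \right)} = 8$ ($N{\left(O \right)} = 30 - 22 = 8$)
$\sqrt{\left(- \frac{2914}{N{\left(-24 \right)}} - \frac{8708}{11972}\right) - 29247} = \sqrt{\left(- \frac{2914}{8} - \frac{8708}{11972}\right) - 29247} = \sqrt{\left(\left(-2914\right) \frac{1}{8} - \frac{2177}{2993}\right) - 29247} = \sqrt{\left(- \frac{1457}{4} - \frac{2177}{2993}\right) - 29247} = \sqrt{- \frac{4369509}{11972} - 29247} = \sqrt{- \frac{354514593}{11972}} = \frac{i \sqrt{1061062176849}}{5986}$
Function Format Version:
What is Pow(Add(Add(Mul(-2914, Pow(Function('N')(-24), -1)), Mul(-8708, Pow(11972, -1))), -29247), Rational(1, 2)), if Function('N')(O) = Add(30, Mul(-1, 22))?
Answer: Mul(Rational(1, 5986), I, Pow(1061062176849, Rational(1, 2))) ≈ Mul(172.08, I)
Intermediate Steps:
Function('N')(O) = 8 (Function('N')(O) = Add(30, -22) = 8)
Pow(Add(Add(Mul(-2914, Pow(Function('N')(-24), -1)), Mul(-8708, Pow(11972, -1))), -29247), Rational(1, 2)) = Pow(Add(Add(Mul(-2914, Pow(8, -1)), Mul(-8708, Pow(11972, -1))), -29247), Rational(1, 2)) = Pow(Add(Add(Mul(-2914, Rational(1, 8)), Mul(-8708, Rational(1, 11972))), -29247), Rational(1, 2)) = Pow(Add(Add(Rational(-1457, 4), Rational(-2177, 2993)), -29247), Rational(1, 2)) = Pow(Add(Rational(-4369509, 11972), -29247), Rational(1, 2)) = Pow(Rational(-354514593, 11972), Rational(1, 2)) = Mul(Rational(1, 5986), I, Pow(1061062176849, Rational(1, 2)))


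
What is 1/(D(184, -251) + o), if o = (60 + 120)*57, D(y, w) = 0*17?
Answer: 1/10260 ≈ 9.7466e-5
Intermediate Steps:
D(y, w) = 0
o = 10260 (o = 180*57 = 10260)
1/(D(184, -251) + o) = 1/(0 + 10260) = 1/10260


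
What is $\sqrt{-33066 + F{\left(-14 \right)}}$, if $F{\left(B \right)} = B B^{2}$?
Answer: $i \sqrt{35810} \approx 189.24 i$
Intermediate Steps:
$F{\left(B \right)} = B^{3}$
$\sqrt{-33066 + F{\left(-14 \right)}} = \sqrt{-33066 + \left(-14\right)^{3}} = \sqrt{-33066 - 2744} = \sqrt{-35810} = i \sqrt{35810}$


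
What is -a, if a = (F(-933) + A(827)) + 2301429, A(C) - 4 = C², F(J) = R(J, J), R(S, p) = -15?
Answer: -2985347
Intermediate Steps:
F(J) = -15
A(C) = 4 + C²
a = 2985347 (a = (-15 + (4 + 827²)) + 2301429 = (-15 + (4 + 683929)) + 2301429 = (-15 + 683933) + 2301429 = 683918 + 2301429 = 2985347)
-a = -1*2985347 = -2985347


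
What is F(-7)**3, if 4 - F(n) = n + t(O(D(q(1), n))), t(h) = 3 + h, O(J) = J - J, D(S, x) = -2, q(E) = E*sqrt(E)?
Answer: 512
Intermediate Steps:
q(E) = E**(3/2)
O(J) = 0
F(n) = 1 - n (F(n) = 4 - (n + (3 + 0)) = 4 - (n + 3) = 4 - (3 + n) = 4 + (-3 - n) = 1 - n)
F(-7)**3 = (1 - 1*(-7))**3 = (1 + 7)**3 = 8**3 = 512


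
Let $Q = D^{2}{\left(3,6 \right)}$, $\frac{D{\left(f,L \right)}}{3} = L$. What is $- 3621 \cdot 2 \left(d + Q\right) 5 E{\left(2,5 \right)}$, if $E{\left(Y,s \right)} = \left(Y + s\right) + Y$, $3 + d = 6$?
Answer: $-106566030$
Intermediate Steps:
$d = 3$ ($d = -3 + 6 = 3$)
$E{\left(Y,s \right)} = s + 2 Y$
$D{\left(f,L \right)} = 3 L$
$Q = 324$ ($Q = \left(3 \cdot 6\right)^{2} = 18^{2} = 324$)
$- 3621 \cdot 2 \left(d + Q\right) 5 E{\left(2,5 \right)} = - 3621 \cdot 2 \left(3 + 324\right) 5 \left(5 + 2 \cdot 2\right) = - 3621 \cdot 2 \cdot 327 \cdot 5 \left(5 + 4\right) = - 3621 \cdot 2 \cdot 1635 \cdot 9 = - 3621 \cdot 2 \cdot 14715 = \left(-3621\right) 29430 = -106566030$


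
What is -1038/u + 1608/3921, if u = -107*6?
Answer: 283463/139849 ≈ 2.0269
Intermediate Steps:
u = -642
-1038/u + 1608/3921 = -1038/(-642) + 1608/3921 = -1038*(-1/642) + 1608*(1/3921) = 173/107 + 536/1307 = 283463/139849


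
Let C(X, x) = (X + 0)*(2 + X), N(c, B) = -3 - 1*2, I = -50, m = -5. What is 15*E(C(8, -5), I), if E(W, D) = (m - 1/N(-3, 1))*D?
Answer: 3600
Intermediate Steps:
N(c, B) = -5 (N(c, B) = -3 - 2 = -5)
C(X, x) = X*(2 + X)
E(W, D) = -24*D/5 (E(W, D) = (-5 - 1/(-5))*D = (-5 - 1*(-⅕))*D = (-5 + ⅕)*D = -24*D/5)
15*E(C(8, -5), I) = 15*(-24/5*(-50)) = 15*240 = 3600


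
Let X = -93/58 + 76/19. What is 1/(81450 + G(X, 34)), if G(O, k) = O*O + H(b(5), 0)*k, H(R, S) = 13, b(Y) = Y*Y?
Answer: 3364/275504009 ≈ 1.2210e-5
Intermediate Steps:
b(Y) = Y²
X = 139/58 (X = -93*1/58 + 76*(1/19) = -93/58 + 4 = 139/58 ≈ 2.3966)
G(O, k) = O² + 13*k (G(O, k) = O*O + 13*k = O² + 13*k)
1/(81450 + G(X, 34)) = 1/(81450 + ((139/58)² + 13*34)) = 1/(81450 + (19321/3364 + 442)) = 1/(81450 + 1506209/3364) = 1/(275504009/3364) = 3364/275504009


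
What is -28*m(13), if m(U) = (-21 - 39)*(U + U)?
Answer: 43680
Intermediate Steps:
m(U) = -120*U
-28*m(13) = -(-3360)*13 = -28*(-1560) = 43680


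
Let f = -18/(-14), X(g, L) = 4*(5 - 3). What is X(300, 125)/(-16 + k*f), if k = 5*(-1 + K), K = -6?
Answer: -8/61 ≈ -0.13115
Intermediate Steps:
X(g, L) = 8 (X(g, L) = 4*2 = 8)
f = 9/7 (f = -18*(-1/14) = 9/7 ≈ 1.2857)
k = -35 (k = 5*(-1 - 6) = 5*(-7) = -35)
X(300, 125)/(-16 + k*f) = 8/(-16 - 35*9/7) = 8/(-16 - 45) = 8/(-61) = 8*(-1/61) = -8/61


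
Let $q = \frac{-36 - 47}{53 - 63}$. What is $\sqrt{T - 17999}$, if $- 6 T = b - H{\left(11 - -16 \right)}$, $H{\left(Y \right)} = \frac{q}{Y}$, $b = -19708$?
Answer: $\frac{i \sqrt{119185685}}{90} \approx 121.3 i$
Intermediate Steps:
$q = \frac{83}{10}$ ($q = - \frac{83}{-10} = \left(-83\right) \left(- \frac{1}{10}\right) = \frac{83}{10} \approx 8.3$)
$H{\left(Y \right)} = \frac{83}{10 Y}$
$T = \frac{5321243}{1620}$ ($T = - \frac{-19708 - \frac{83}{10 \left(11 - -16\right)}}{6} = - \frac{-19708 - \frac{83}{10 \left(11 + 16\right)}}{6} = - \frac{-19708 - \frac{83}{10 \cdot 27}}{6} = - \frac{-19708 - \frac{83}{10} \cdot \frac{1}{27}}{6} = - \frac{-19708 - \frac{83}{270}}{6} = \left(- \frac{1}{6}\right) \left(- \frac{5321243}{270}\right) = \frac{5321243}{1620} \approx 3284.7$)
$\sqrt{T - 17999} = \sqrt{\frac{5321243}{1620} - 17999} = \sqrt{- \frac{23837137}{1620}} = \frac{i \sqrt{119185685}}{90}$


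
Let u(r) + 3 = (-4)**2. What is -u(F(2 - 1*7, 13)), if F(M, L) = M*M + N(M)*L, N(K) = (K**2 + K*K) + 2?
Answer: -13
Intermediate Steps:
N(K) = 2 + 2*K**2 (N(K) = (K**2 + K**2) + 2 = 2*K**2 + 2 = 2 + 2*K**2)
F(M, L) = M**2 + L*(2 + 2*M**2) (F(M, L) = M*M + (2 + 2*M**2)*L = M**2 + L*(2 + 2*M**2))
u(r) = 13 (u(r) = -3 + (-4)**2 = -3 + 16 = 13)
-u(F(2 - 1*7, 13)) = -1*13 = -13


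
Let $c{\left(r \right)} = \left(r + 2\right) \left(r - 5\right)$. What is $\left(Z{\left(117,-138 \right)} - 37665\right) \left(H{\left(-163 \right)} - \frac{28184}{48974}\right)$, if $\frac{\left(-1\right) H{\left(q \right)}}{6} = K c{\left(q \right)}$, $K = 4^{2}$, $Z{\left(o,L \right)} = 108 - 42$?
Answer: $\frac{2390663014314612}{24487} \approx 9.763 \cdot 10^{10}$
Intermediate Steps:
$Z{\left(o,L \right)} = 66$
$K = 16$
$c{\left(r \right)} = \left(-5 + r\right) \left(2 + r\right)$ ($c{\left(r \right)} = \left(2 + r\right) \left(-5 + r\right) = \left(-5 + r\right) \left(2 + r\right)$)
$H{\left(q \right)} = 960 - 96 q^{2} + 288 q$ ($H{\left(q \right)} = - 6 \cdot 16 \left(-10 + q^{2} - 3 q\right) = - 6 \left(-160 - 48 q + 16 q^{2}\right) = 960 - 96 q^{2} + 288 q$)
$\left(Z{\left(117,-138 \right)} - 37665\right) \left(H{\left(-163 \right)} - \frac{28184}{48974}\right) = \left(66 - 37665\right) \left(\left(960 - 96 \left(-163\right)^{2} + 288 \left(-163\right)\right) - \frac{28184}{48974}\right) = - 37599 \left(\left(960 - 2550624 - 46944\right) - \frac{14092}{24487}\right) = - 37599 \left(-2596608 - \frac{14092}{24487}\right) = \left(-37599\right) \left(- \frac{63583154188}{24487}\right) = \frac{2390663014314612}{24487}$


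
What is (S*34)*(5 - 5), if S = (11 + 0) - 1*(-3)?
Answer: 0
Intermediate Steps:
S = 14 (S = 11 + 3 = 14)
(S*34)*(5 - 5) = (14*34)*(5 - 5) = 476*0 = 0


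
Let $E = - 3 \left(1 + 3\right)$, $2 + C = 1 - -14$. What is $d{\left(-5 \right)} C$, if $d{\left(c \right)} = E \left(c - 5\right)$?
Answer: $1560$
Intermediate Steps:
$C = 13$ ($C = -2 + \left(1 - -14\right) = -2 + \left(1 + 14\right) = -2 + 15 = 13$)
$E = -12$ ($E = \left(-3\right) 4 = -12$)
$d{\left(c \right)} = 60 - 12 c$ ($d{\left(c \right)} = - 12 \left(c - 5\right) = - 12 \left(-5 + c\right) = 60 - 12 c$)
$d{\left(-5 \right)} C = \left(60 - -60\right) 13 = \left(60 + 60\right) 13 = 120 \cdot 13 = 1560$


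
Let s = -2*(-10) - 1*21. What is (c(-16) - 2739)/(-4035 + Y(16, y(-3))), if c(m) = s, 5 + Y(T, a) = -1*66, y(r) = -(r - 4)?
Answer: 1370/2053 ≈ 0.66732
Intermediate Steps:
y(r) = 4 - r (y(r) = -(-4 + r) = 4 - r)
s = -1 (s = 20 - 21 = -1)
Y(T, a) = -71 (Y(T, a) = -5 - 1*66 = -5 - 66 = -71)
c(m) = -1
(c(-16) - 2739)/(-4035 + Y(16, y(-3))) = (-1 - 2739)/(-4035 - 71) = -2740/(-4106) = -2740*(-1/4106) = 1370/2053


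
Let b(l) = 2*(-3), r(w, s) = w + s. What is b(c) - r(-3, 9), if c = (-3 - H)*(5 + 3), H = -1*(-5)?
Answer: -12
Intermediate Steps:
r(w, s) = s + w
H = 5
c = -64 (c = (-3 - 1*5)*(5 + 3) = (-3 - 5)*8 = -8*8 = -64)
b(l) = -6
b(c) - r(-3, 9) = -6 - (9 - 3) = -6 - 1*6 = -6 - 6 = -12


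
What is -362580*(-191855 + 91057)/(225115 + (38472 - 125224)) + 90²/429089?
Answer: 5227354065419020/19790013769 ≈ 2.6414e+5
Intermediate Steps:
-362580*(-191855 + 91057)/(225115 + (38472 - 125224)) + 90²/429089 = -362580*(-100798/(225115 - 86752)) + 8100*(1/429089) = -362580/(138363*(-1/100798)) + 8100/429089 = -362580/(-138363/100798) + 8100/429089 = -362580*(-100798/138363) + 8100/429089 = 12182446280/46121 + 8100/429089 = 5227354065419020/19790013769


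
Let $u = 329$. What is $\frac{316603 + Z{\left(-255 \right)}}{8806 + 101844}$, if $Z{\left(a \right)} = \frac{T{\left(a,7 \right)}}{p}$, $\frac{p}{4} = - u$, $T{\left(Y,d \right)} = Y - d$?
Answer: $\frac{41664981}{14561540} \approx 2.8613$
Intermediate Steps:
$p = -1316$ ($p = 4 \left(\left(-1\right) 329\right) = 4 \left(-329\right) = -1316$)
$Z{\left(a \right)} = \frac{1}{188} - \frac{a}{1316}$ ($Z{\left(a \right)} = \frac{a - 7}{-1316} = \left(a - 7\right) \left(- \frac{1}{1316}\right) = \left(-7 + a\right) \left(- \frac{1}{1316}\right) = \frac{1}{188} - \frac{a}{1316}$)
$\frac{316603 + Z{\left(-255 \right)}}{8806 + 101844} = \frac{316603 + \left(\frac{1}{188} - - \frac{255}{1316}\right)}{8806 + 101844} = \frac{316603 + \left(\frac{1}{188} + \frac{255}{1316}\right)}{110650} = \left(316603 + \frac{131}{658}\right) \frac{1}{110650} = \frac{208324905}{658} \cdot \frac{1}{110650} = \frac{41664981}{14561540}$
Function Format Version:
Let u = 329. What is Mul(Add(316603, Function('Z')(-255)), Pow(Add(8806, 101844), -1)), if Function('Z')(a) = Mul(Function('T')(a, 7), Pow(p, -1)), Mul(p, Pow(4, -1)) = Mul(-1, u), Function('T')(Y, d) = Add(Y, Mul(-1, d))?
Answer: Rational(41664981, 14561540) ≈ 2.8613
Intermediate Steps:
p = -1316 (p = Mul(4, Mul(-1, 329)) = Mul(4, -329) = -1316)
Function('Z')(a) = Add(Rational(1, 188), Mul(Rational(-1, 1316), a)) (Function('Z')(a) = Mul(Add(a, Mul(-1, 7)), Pow(-1316, -1)) = Mul(Add(a, -7), Rational(-1, 1316)) = Mul(Add(-7, a), Rational(-1, 1316)) = Add(Rational(1, 188), Mul(Rational(-1, 1316), a)))
Mul(Add(316603, Function('Z')(-255)), Pow(Add(8806, 101844), -1)) = Mul(Add(316603, Add(Rational(1, 188), Mul(Rational(-1, 1316), -255))), Pow(Add(8806, 101844), -1)) = Mul(Add(316603, Add(Rational(1, 188), Rational(255, 1316))), Pow(110650, -1)) = Mul(Add(316603, Rational(131, 658)), Rational(1, 110650)) = Mul(Rational(208324905, 658), Rational(1, 110650)) = Rational(41664981, 14561540)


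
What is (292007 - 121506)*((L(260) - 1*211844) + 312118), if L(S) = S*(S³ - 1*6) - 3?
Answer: 779165480084211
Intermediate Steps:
L(S) = -3 + S*(-6 + S³) (L(S) = S*(S³ - 6) - 3 = S*(-6 + S³) - 3 = -3 + S*(-6 + S³))
(292007 - 121506)*((L(260) - 1*211844) + 312118) = (292007 - 121506)*(((-3 + 260⁴ - 6*260) - 1*211844) + 312118) = 170501*(((-3 + 4569760000 - 1560) - 211844) + 312118) = 170501*((4569758437 - 211844) + 312118) = 170501*(4569546593 + 312118) = 170501*4569858711 = 779165480084211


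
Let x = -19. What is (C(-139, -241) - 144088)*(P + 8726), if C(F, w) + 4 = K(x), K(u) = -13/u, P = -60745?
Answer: 142414236965/19 ≈ 7.4955e+9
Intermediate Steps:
C(F, w) = -63/19 (C(F, w) = -4 - 13/(-19) = -4 - 13*(-1/19) = -4 + 13/19 = -63/19)
(C(-139, -241) - 144088)*(P + 8726) = (-63/19 - 144088)*(-60745 + 8726) = -2737735/19*(-52019) = 142414236965/19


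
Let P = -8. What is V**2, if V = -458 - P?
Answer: 202500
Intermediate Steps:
V = -450 (V = -458 - 1*(-8) = -458 + 8 = -450)
V**2 = (-450)**2 = 202500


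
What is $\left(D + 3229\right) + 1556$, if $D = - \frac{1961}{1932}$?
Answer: $\frac{9242659}{1932} \approx 4784.0$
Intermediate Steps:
$D = - \frac{1961}{1932}$ ($D = \left(-1961\right) \frac{1}{1932} = - \frac{1961}{1932} \approx -1.015$)
$\left(D + 3229\right) + 1556 = \left(- \frac{1961}{1932} + 3229\right) + 1556 = \frac{6236467}{1932} + 1556 = \frac{9242659}{1932}$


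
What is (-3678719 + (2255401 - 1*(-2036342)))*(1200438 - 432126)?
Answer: 470993695488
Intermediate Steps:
(-3678719 + (2255401 - 1*(-2036342)))*(1200438 - 432126) = (-3678719 + (2255401 + 2036342))*768312 = (-3678719 + 4291743)*768312 = 613024*768312 = 470993695488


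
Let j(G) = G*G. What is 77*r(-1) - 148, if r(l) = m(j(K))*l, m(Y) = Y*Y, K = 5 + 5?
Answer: -770148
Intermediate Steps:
K = 10
j(G) = G²
m(Y) = Y²
r(l) = 10000*l (r(l) = (10²)²*l = 100²*l = 10000*l)
77*r(-1) - 148 = 77*(10000*(-1)) - 148 = 77*(-10000) - 148 = -770000 - 148 = -770148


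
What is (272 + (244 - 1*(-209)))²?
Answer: 525625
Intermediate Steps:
(272 + (244 - 1*(-209)))² = (272 + (244 + 209))² = (272 + 453)² = 725² = 525625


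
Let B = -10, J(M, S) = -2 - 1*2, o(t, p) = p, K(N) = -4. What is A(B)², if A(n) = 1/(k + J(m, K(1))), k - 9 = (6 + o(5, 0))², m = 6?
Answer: 1/1681 ≈ 0.00059488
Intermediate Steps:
J(M, S) = -4 (J(M, S) = -2 - 2 = -4)
k = 45 (k = 9 + (6 + 0)² = 9 + 6² = 9 + 36 = 45)
A(n) = 1/41 (A(n) = 1/(45 - 4) = 1/41)
A(B)² = (1/41)² = 1/1681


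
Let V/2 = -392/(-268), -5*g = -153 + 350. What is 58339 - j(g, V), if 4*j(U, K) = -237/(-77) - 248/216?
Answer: 121285778/2079 ≈ 58339.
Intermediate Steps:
g = -197/5 (g = -(-153 + 350)/5 = -⅕*197 = -197/5 ≈ -39.400)
V = 196/67 (V = 2*(-392/(-268)) = 2*(-392*(-1/268)) = 2*(98/67) = 196/67 ≈ 2.9254)
j(U, K) = 1003/2079 (j(U, K) = (-237/(-77) - 248/216)/4 = (-237*(-1/77) - 248*1/216)/4 = (237/77 - 31/27)/4 = (¼)*(4012/2079) = 1003/2079)
58339 - j(g, V) = 58339 - 1*1003/2079 = 58339 - 1003/2079 = 121285778/2079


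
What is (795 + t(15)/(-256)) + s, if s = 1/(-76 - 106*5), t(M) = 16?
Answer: 3853849/4848 ≈ 794.94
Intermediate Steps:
s = -1/606 (s = 1/(-76 - 530) = 1/(-606) = -1/606 ≈ -0.0016502)
(795 + t(15)/(-256)) + s = (795 + 16/(-256)) - 1/606 = (795 + 16*(-1/256)) - 1/606 = (795 - 1/16) - 1/606 = 12719/16 - 1/606 = 3853849/4848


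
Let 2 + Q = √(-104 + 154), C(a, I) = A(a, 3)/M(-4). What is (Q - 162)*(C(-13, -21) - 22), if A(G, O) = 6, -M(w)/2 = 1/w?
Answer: 1640 - 50*√2 ≈ 1569.3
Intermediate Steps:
M(w) = -2/w
C(a, I) = 12 (C(a, I) = 6/((-2/(-4))) = 6/((-2*(-¼))) = 6/(½) = 6*2 = 12)
Q = -2 + 5*√2 (Q = -2 + √(-104 + 154) = -2 + √50 = -2 + 5*√2 ≈ 5.0711)
(Q - 162)*(C(-13, -21) - 22) = ((-2 + 5*√2) - 162)*(12 - 22) = (-164 + 5*√2)*(-10) = 1640 - 50*√2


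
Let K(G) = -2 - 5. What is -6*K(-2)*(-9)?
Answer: -378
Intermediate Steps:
K(G) = -7
-6*K(-2)*(-9) = -6*(-7)*(-9) = 42*(-9) = -378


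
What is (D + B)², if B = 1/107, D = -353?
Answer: 1426572900/11449 ≈ 1.2460e+5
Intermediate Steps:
B = 1/107 ≈ 0.0093458
(D + B)² = (-353 + 1/107)² = (-37770/107)² = 1426572900/11449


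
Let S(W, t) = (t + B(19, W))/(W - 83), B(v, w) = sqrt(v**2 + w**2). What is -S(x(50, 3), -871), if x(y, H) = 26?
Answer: -871/57 + sqrt(1037)/57 ≈ -14.716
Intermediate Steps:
S(W, t) = (t + sqrt(361 + W**2))/(-83 + W) (S(W, t) = (t + sqrt(19**2 + W**2))/(W - 83) = (t + sqrt(361 + W**2))/(-83 + W))
-S(x(50, 3), -871) = -(-871 + sqrt(361 + 26**2))/(-83 + 26) = -(-871 + sqrt(361 + 676))/(-57) = -(-1)*(-871 + sqrt(1037))/57 = -(871/57 - sqrt(1037)/57) = -871/57 + sqrt(1037)/57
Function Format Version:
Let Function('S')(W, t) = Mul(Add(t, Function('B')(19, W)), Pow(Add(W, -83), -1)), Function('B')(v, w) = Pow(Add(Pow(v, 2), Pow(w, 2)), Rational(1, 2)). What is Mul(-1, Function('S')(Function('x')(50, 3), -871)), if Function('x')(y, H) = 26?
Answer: Add(Rational(-871, 57), Mul(Rational(1, 57), Pow(1037, Rational(1, 2)))) ≈ -14.716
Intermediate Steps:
Function('S')(W, t) = Mul(Pow(Add(-83, W), -1), Add(t, Pow(Add(361, Pow(W, 2)), Rational(1, 2)))) (Function('S')(W, t) = Mul(Add(t, Pow(Add(Pow(19, 2), Pow(W, 2)), Rational(1, 2))), Pow(Add(W, -83), -1)) = Mul(Add(t, Pow(Add(361, Pow(W, 2)), Rational(1, 2))), Pow(Add(-83, W), -1)) = Mul(Pow(Add(-83, W), -1), Add(t, Pow(Add(361, Pow(W, 2)), Rational(1, 2)))))
Mul(-1, Function('S')(Function('x')(50, 3), -871)) = Mul(-1, Mul(Pow(Add(-83, 26), -1), Add(-871, Pow(Add(361, Pow(26, 2)), Rational(1, 2))))) = Mul(-1, Mul(Pow(-57, -1), Add(-871, Pow(Add(361, 676), Rational(1, 2))))) = Mul(-1, Mul(Rational(-1, 57), Add(-871, Pow(1037, Rational(1, 2))))) = Mul(-1, Add(Rational(871, 57), Mul(Rational(-1, 57), Pow(1037, Rational(1, 2))))) = Add(Rational(-871, 57), Mul(Rational(1, 57), Pow(1037, Rational(1, 2))))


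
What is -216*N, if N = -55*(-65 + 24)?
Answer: -487080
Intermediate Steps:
N = 2255 (N = -55*(-41) = 2255)
-216*N = -216*2255 = -487080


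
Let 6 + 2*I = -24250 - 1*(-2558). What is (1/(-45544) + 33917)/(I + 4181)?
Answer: -1544715847/303687392 ≈ -5.0865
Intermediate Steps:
I = -10849 (I = -3 + (-24250 - 1*(-2558))/2 = -3 + (-24250 + 2558)/2 = -3 + (½)*(-21692) = -3 - 10846 = -10849)
(1/(-45544) + 33917)/(I + 4181) = (1/(-45544) + 33917)/(-10849 + 4181) = (-1/45544 + 33917)/(-6668) = (1544715847/45544)*(-1/6668) = -1544715847/303687392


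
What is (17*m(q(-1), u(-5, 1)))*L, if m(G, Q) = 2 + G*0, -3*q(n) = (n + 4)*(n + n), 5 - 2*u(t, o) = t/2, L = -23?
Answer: -782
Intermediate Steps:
u(t, o) = 5/2 - t/4 (u(t, o) = 5/2 - t/(2*2) = 5/2 - t/4)
q(n) = -2*n*(4 + n)/3 (q(n) = -(n + 4)*(n + n)/3 = -(4 + n)*2*n/3 = -2*n*(4 + n)/3)
m(G, Q) = 2 (m(G, Q) = 2 + 0 = 2)
(17*m(q(-1), u(-5, 1)))*L = (17*2)*(-23) = 34*(-23) = -782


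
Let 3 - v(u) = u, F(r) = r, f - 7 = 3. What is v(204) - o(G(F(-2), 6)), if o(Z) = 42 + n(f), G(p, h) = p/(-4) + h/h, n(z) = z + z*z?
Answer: -353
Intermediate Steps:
f = 10 (f = 7 + 3 = 10)
n(z) = z + z**2
G(p, h) = 1 - p/4 (G(p, h) = p*(-1/4) + 1 = -p/4 + 1 = 1 - p/4)
o(Z) = 152 (o(Z) = 42 + 10*(1 + 10) = 42 + 10*11 = 42 + 110 = 152)
v(u) = 3 - u
v(204) - o(G(F(-2), 6)) = (3 - 1*204) - 1*152 = (3 - 204) - 152 = -201 - 152 = -353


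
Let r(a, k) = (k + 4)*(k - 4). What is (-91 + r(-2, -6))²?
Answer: 5041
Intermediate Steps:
r(a, k) = (-4 + k)*(4 + k) (r(a, k) = (4 + k)*(-4 + k) = (-4 + k)*(4 + k))
(-91 + r(-2, -6))² = (-91 + (-16 + (-6)²))² = (-91 + (-16 + 36))² = (-91 + 20)² = (-71)² = 5041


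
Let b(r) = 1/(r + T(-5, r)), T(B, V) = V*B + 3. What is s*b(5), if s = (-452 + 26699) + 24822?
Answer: -51069/17 ≈ -3004.1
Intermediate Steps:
T(B, V) = 3 + B*V (T(B, V) = B*V + 3 = 3 + B*V)
s = 51069 (s = 26247 + 24822 = 51069)
b(r) = 1/(3 - 4*r) (b(r) = 1/(r + (3 - 5*r)) = 1/(3 - 4*r))
s*b(5) = 51069*(-1/(-3 + 4*5)) = 51069*(-1/(-3 + 20)) = 51069*(-1/17) = -51069/17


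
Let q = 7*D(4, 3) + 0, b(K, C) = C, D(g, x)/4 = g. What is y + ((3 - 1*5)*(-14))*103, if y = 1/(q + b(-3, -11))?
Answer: 291285/101 ≈ 2884.0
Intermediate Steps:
D(g, x) = 4*g
q = 112 (q = 7*(4*4) + 0 = 7*16 + 0 = 112 + 0 = 112)
y = 1/101 (y = 1/(112 - 11) = 1/101 ≈ 0.0099010)
y + ((3 - 1*5)*(-14))*103 = 1/101 + ((3 - 1*5)*(-14))*103 = 1/101 + ((3 - 5)*(-14))*103 = 1/101 - 2*(-14)*103 = 1/101 + 28*103 = 1/101 + 2884 = 291285/101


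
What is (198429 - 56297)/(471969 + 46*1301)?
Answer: 142132/531815 ≈ 0.26726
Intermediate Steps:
(198429 - 56297)/(471969 + 46*1301) = 142132/(471969 + 59846) = 142132/531815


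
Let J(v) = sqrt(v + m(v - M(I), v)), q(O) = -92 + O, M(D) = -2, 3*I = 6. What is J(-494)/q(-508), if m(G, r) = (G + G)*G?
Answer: -sqrt(483634)/600 ≈ -1.1591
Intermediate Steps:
I = 2 (I = (1/3)*6 = 2)
m(G, r) = 2*G**2 (m(G, r) = (2*G)*G = 2*G**2)
J(v) = sqrt(v + 2*(2 + v)**2) (J(v) = sqrt(v + 2*(v - 1*(-2))**2) = sqrt(v + 2*(v + 2)**2) = sqrt(v + 2*(2 + v)**2))
J(-494)/q(-508) = sqrt(-494 + 2*(2 - 494)**2)/(-92 - 508) = sqrt(-494 + 2*(-492)**2)/(-600) = sqrt(-494 + 2*242064)*(-1/600) = sqrt(-494 + 484128)*(-1/600) = sqrt(483634)*(-1/600) = -sqrt(483634)/600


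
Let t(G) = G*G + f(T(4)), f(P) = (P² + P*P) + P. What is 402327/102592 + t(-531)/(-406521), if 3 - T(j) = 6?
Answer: 44875297525/13901934144 ≈ 3.2280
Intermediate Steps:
T(j) = -3 (T(j) = 3 - 1*6 = 3 - 6 = -3)
f(P) = P + 2*P² (f(P) = (P² + P²) + P = 2*P² + P = P + 2*P²)
t(G) = 15 + G² (t(G) = G*G - 3*(1 + 2*(-3)) = G² - 3*(1 - 6) = G² - 3*(-5) = G² + 15 = 15 + G²)
402327/102592 + t(-531)/(-406521) = 402327/102592 + (15 + (-531)²)/(-406521) = 402327*(1/102592) + (15 + 281961)*(-1/406521) = 402327/102592 + 281976*(-1/406521) = 402327/102592 - 93992/135507 = 44875297525/13901934144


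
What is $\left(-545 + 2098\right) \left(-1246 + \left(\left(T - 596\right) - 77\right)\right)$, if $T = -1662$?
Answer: $-5561293$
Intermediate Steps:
$\left(-545 + 2098\right) \left(-1246 + \left(\left(T - 596\right) - 77\right)\right) = \left(-545 + 2098\right) \left(-1246 - 2335\right) = 1553 \left(-1246 - 2335\right) = 1553 \left(-3581\right) = -5561293$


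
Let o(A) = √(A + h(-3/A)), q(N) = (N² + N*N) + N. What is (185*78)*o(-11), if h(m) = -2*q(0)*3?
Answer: 14430*I*√11 ≈ 47859.0*I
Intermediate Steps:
q(N) = N + 2*N² (q(N) = (N² + N²) + N = 2*N² + N = N + 2*N²)
h(m) = 0 (h(m) = -0*(1 + 2*0)*3 = -0*(1 + 0)*3 = -0*3 = -2*0*3 = 0*3 = 0)
o(A) = √A (o(A) = √(A + 0) = √A)
(185*78)*o(-11) = (185*78)*√(-11) = 14430*(I*√11) = 14430*I*√11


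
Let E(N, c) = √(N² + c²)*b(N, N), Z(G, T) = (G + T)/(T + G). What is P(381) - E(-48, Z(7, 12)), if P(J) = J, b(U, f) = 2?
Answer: 381 - 2*√2305 ≈ 284.98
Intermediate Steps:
Z(G, T) = 1 (Z(G, T) = (G + T)/(G + T) = 1)
E(N, c) = 2*√(N² + c²) (E(N, c) = √(N² + c²)*2 = 2*√(N² + c²))
P(381) - E(-48, Z(7, 12)) = 381 - 2*√((-48)² + 1²) = 381 - 2*√(2304 + 1) = 381 - 2*√2305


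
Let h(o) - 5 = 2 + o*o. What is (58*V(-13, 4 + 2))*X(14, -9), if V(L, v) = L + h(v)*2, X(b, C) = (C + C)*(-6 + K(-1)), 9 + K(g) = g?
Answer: 1219392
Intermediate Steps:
K(g) = -9 + g
h(o) = 7 + o**2 (h(o) = 5 + (2 + o*o) = 5 + (2 + o**2) = 7 + o**2)
X(b, C) = -32*C (X(b, C) = (C + C)*(-6 + (-9 - 1)) = (2*C)*(-6 - 10) = (2*C)*(-16) = -32*C)
V(L, v) = 14 + L + 2*v**2 (V(L, v) = L + (7 + v**2)*2 = L + (14 + 2*v**2) = 14 + L + 2*v**2)
(58*V(-13, 4 + 2))*X(14, -9) = (58*(14 - 13 + 2*(4 + 2)**2))*(-32*(-9)) = (58*(14 - 13 + 2*6**2))*288 = (58*(14 - 13 + 2*36))*288 = (58*(14 - 13 + 72))*288 = (58*73)*288 = 4234*288 = 1219392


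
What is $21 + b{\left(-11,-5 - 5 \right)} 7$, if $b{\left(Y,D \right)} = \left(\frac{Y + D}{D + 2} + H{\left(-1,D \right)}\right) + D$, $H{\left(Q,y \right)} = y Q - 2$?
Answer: $\frac{203}{8} \approx 25.375$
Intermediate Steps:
$H{\left(Q,y \right)} = -2 + Q y$ ($H{\left(Q,y \right)} = Q y - 2 = -2 + Q y$)
$b{\left(Y,D \right)} = -2 + \frac{D + Y}{2 + D}$ ($b{\left(Y,D \right)} = \left(\frac{Y + D}{D + 2} - \left(2 + D\right)\right) + D = \left(\frac{D + Y}{2 + D} - \left(2 + D\right)\right) + D = \left(-2 - D + \frac{D + Y}{2 + D}\right) + D = -2 + \frac{D + Y}{2 + D}$)
$21 + b{\left(-11,-5 - 5 \right)} 7 = 21 + \frac{-4 - 11 - \left(-5 - 5\right)}{2 - 10} \cdot 7 = 21 + \frac{-4 - 11 - -10}{2 - 10} \cdot 7 = 21 + \frac{-4 - 11 + 10}{-8} \cdot 7 = 21 + \left(- \frac{1}{8}\right) \left(-5\right) 7 = 21 + \frac{5}{8} \cdot 7 = 21 + \frac{35}{8} = \frac{203}{8}$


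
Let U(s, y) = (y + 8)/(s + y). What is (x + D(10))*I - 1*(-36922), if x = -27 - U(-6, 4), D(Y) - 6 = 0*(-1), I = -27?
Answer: 37327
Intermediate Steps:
U(s, y) = (8 + y)/(s + y)
D(Y) = 6 (D(Y) = 6 + 0*(-1) = 6 + 0 = 6)
x = -21 (x = -27 - (8 + 4)/(-6 + 4) = -27 - 12/(-2) = -27 - (-1)*12/2 = -27 - 1*(-6) = -27 + 6 = -21)
(x + D(10))*I - 1*(-36922) = (-21 + 6)*(-27) - 1*(-36922) = -15*(-27) + 36922 = 405 + 36922 = 37327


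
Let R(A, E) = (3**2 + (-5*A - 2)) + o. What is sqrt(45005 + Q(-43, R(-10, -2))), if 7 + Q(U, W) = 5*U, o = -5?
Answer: sqrt(44783) ≈ 211.62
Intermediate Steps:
R(A, E) = 2 - 5*A (R(A, E) = (3**2 + (-5*A - 2)) - 5 = (9 + (-2 - 5*A)) - 5 = (7 - 5*A) - 5 = 2 - 5*A)
Q(U, W) = -7 + 5*U
sqrt(45005 + Q(-43, R(-10, -2))) = sqrt(45005 + (-7 + 5*(-43))) = sqrt(45005 + (-7 - 215)) = sqrt(45005 - 222) = sqrt(44783)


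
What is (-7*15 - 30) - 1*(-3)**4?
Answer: -216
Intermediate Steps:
(-7*15 - 30) - 1*(-3)**4 = (-105 - 30) - 1*81 = -135 - 81 = -216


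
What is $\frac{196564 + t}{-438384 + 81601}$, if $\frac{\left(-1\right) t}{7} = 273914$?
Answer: $\frac{1720834}{356783} \approx 4.8232$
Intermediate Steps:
$t = -1917398$ ($t = \left(-7\right) 273914 = -1917398$)
$\frac{196564 + t}{-438384 + 81601} = \frac{196564 - 1917398}{-438384 + 81601} = - \frac{1720834}{-356783} = \left(-1720834\right) \left(- \frac{1}{356783}\right) = \frac{1720834}{356783}$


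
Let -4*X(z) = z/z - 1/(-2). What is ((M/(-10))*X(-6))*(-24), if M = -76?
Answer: 342/5 ≈ 68.400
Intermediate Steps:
X(z) = -3/8 (X(z) = -(z/z - 1/(-2))/4 = -(1 - 1*(-½))/4 = -(1 + ½)/4 = -¼*3/2 = -3/8)
((M/(-10))*X(-6))*(-24) = (-76/(-10)*(-3/8))*(-24) = (-76*(-⅒)*(-3/8))*(-24) = ((38/5)*(-3/8))*(-24) = -57/20*(-24) = 342/5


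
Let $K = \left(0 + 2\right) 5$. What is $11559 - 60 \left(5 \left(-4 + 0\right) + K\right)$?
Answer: $12159$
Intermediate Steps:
$K = 10$ ($K = 2 \cdot 5 = 10$)
$11559 - 60 \left(5 \left(-4 + 0\right) + K\right) = 11559 - 60 \left(5 \left(-4 + 0\right) + 10\right) = 11559 - 60 \left(5 \left(-4\right) + 10\right) = 11559 - 60 \left(-20 + 10\right) = 11559 - -600 = 11559 + 600 = 12159$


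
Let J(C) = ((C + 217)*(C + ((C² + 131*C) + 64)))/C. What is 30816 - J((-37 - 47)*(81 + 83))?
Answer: -22751093888/123 ≈ -1.8497e+8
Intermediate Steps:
J(C) = (217 + C)*(64 + C² + 132*C)/C (J(C) = ((217 + C)*(C + (64 + C² + 131*C)))/C = ((217 + C)*(64 + C² + 132*C))/C = (217 + C)*(64 + C² + 132*C)/C)
30816 - J((-37 - 47)*(81 + 83)) = 30816 - (28708 + ((-37 - 47)*(81 + 83))² + 349*((-37 - 47)*(81 + 83)) + 13888/(((-37 - 47)*(81 + 83)))) = 30816 - (28708 + (-84*164)² + 349*(-84*164) + 13888/((-84*164))) = 30816 - (28708 + (-13776)² + 349*(-13776) + 13888/(-13776)) = 30816 - (28708 + 189778176 - 4807824 + 13888*(-1/13776)) = 30816 - (28708 + 189778176 - 4807824 - 124/123) = 30816 - 1*22754884256/123 = 30816 - 22754884256/123 = -22751093888/123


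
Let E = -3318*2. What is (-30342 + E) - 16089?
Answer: -53067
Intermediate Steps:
E = -6636
(-30342 + E) - 16089 = (-30342 - 6636) - 16089 = -36978 - 16089 = -53067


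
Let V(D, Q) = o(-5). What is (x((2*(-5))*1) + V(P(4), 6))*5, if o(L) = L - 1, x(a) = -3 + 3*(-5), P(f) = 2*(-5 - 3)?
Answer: -120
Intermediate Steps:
P(f) = -16 (P(f) = 2*(-8) = -16)
x(a) = -18 (x(a) = -3 - 15 = -18)
o(L) = -1 + L
V(D, Q) = -6 (V(D, Q) = -1 - 5 = -6)
(x((2*(-5))*1) + V(P(4), 6))*5 = (-18 - 6)*5 = -24*5 = -120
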